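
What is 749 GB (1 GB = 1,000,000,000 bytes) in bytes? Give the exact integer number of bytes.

749,000,000,000 bytes

749 × 1,000,000,000 = 749,000,000,000 bytes  (1 GB = 10^9 bytes)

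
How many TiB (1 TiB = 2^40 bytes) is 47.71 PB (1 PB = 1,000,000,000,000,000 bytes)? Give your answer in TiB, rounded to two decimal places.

43,391.99 TiB

47.71 PB = 47.71 × 10^15 bytes = 47,710,000,000,000,000 bytes
1 TiB = 1,099,511,627,776 bytes
47,710,000,000,000,000 / 1,099,511,627,776 = 43,391.99 TiB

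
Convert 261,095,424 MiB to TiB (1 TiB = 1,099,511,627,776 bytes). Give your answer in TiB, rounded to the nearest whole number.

261,095,424 MiB = 261,095,424 × 2^20 bytes = 273,778,395,316,224 bytes
1 TiB = 1,099,511,627,776 bytes
273,778,395,316,224 / 1,099,511,627,776 = 249 TiB

249 TiB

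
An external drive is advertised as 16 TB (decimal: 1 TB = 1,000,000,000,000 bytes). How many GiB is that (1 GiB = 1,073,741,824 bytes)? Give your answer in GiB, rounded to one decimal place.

16 TB = 16 × 10^12 bytes = 16,000,000,000,000 bytes
1 GiB = 1,073,741,824 bytes
16,000,000,000,000 / 1,073,741,824 = 14,901.2 GiB

14,901.2 GiB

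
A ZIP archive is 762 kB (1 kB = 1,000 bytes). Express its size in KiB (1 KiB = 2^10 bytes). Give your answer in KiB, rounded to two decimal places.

762 kB × 1,000 bytes/kB = 762,000 bytes
1 KiB = 2^10 bytes = 1,024 bytes
762,000 / 1,024 = 744.14 KiB

744.14 KiB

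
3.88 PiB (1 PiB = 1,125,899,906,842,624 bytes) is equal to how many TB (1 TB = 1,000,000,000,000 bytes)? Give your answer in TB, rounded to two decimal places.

3.88 PiB × 1,125,899,906,842,624 bytes/PiB = 4,368,491,638,549,381.12 bytes
1 TB = 1,000,000,000,000 bytes
4,368,491,638,549,381.12 / 1,000,000,000,000 = 4,368.49 TB

4,368.49 TB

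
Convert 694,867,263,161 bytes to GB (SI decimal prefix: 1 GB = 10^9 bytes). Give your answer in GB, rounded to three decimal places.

694.867 GB

694,867,263,161 bytes given.
1 GB = 1,000,000,000 bytes
694,867,263,161 / 1,000,000,000 = 694.867 GB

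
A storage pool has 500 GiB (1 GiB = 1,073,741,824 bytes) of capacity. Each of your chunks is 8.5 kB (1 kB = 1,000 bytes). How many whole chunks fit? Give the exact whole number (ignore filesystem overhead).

Capacity: 500 GiB = 536,870,912,000 bytes
Per item: 8.5 kB = 8,500 bytes
⌊536,870,912,000 / 8,500⌋ = 63,161,283

63,161,283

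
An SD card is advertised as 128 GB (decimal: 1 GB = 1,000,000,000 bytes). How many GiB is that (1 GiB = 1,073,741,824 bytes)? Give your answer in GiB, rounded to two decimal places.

128 GB = 128 × 10^9 bytes = 128,000,000,000 bytes
1 GiB = 1,073,741,824 bytes
128,000,000,000 / 1,073,741,824 = 119.21 GiB

119.21 GiB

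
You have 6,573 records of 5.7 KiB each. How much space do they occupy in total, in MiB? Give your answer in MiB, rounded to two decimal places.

36.59 MiB

Total = 6,573 × 5.7 KiB = 37466.1 KiB
= 37466.1 × 1,024 bytes = 38,365,286.4 bytes
1 MiB = 1,048,576 bytes
38,365,286.4 / 1,048,576 = 36.59 MiB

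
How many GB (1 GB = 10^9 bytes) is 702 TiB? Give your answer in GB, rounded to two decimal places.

702 TiB × 1,099,511,627,776 bytes/TiB = 771,857,162,698,752 bytes
1 GB = 10^9 bytes = 1,000,000,000 bytes
771,857,162,698,752 / 1,000,000,000 = 771,857.16 GB

771,857.16 GB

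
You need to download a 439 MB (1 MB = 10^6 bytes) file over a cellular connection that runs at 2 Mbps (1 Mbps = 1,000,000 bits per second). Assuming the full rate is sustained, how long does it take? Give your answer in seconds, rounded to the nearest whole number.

439 MB = 439,000,000 bytes = 3,512,000,000 bits
2 Mbps = 2,000,000 bits/s
time = 3,512,000,000 / 2,000,000 = 1,756 s

1,756 seconds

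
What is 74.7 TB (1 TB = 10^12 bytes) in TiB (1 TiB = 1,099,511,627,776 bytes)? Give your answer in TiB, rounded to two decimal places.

67.94 TiB

74.7 TB × 1,000,000,000,000 bytes/TB = 74,700,000,000,000 bytes
1 TiB = 2^40 bytes = 1,099,511,627,776 bytes
74,700,000,000,000 / 1,099,511,627,776 = 67.94 TiB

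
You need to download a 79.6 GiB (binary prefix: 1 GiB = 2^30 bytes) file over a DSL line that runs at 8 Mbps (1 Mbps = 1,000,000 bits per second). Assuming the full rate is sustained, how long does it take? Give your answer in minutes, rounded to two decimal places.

1,424.50 minutes

79.6 GiB = 85,469,849,190.4 bytes = 683,758,793,523.2 bits
8 Mbps = 8,000,000 bits/s
time = 683,758,793,523.2 / 8,000,000 = 85,469.849 s
85,469.849 s / 60 = 1,424.50 minutes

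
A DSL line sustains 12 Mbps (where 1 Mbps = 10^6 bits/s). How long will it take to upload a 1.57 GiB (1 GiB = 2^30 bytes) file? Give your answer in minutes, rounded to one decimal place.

1.57 GiB = 1,685,774,663.68 bytes = 13,486,197,309.44 bits
12 Mbps = 12,000,000 bits/s
time = 13,486,197,309.44 / 12,000,000 = 1,123.85 s
1,123.85 s / 60 = 18.7 minutes

18.7 minutes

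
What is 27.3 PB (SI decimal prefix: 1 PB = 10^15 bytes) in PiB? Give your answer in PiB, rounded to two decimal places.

27.3 PB = 27.3 × 10^15 bytes = 27,300,000,000,000,000 bytes
1 PiB = 1,125,899,906,842,624 bytes
27,300,000,000,000,000 / 1,125,899,906,842,624 = 24.25 PiB

24.25 PiB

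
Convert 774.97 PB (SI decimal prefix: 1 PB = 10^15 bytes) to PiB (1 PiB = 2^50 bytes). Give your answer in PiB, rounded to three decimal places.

688.312 PiB

774.97 PB = 774.97 × 10^15 bytes = 774,970,000,000,000,000 bytes
1 PiB = 2^50 bytes = 1,125,899,906,842,624 bytes
774,970,000,000,000,000 / 1,125,899,906,842,624 = 688.312 PiB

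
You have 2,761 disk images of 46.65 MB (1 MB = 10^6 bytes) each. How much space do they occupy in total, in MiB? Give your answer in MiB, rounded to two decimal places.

Total = 2,761 × 46.65 MB = 128800.65 MB
= 128800.65 × 1,000,000 bytes = 128,800,650,000 bytes
1 MiB = 1,048,576 bytes
128,800,650,000 / 1,048,576 = 122,833.87 MiB

122,833.87 MiB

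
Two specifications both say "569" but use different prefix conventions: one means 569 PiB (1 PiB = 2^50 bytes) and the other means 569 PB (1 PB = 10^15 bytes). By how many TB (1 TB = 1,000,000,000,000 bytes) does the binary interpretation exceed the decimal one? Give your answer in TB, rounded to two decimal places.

569 PiB = 569 × 1,125,899,906,842,624 = 640,637,046,993,453,056 bytes
569 PB = 569 × 1,000,000,000,000,000 = 569,000,000,000,000,000 bytes
difference = 71,637,046,993,453,056 bytes
71,637,046,993,453,056 / 1,000,000,000,000 = 71,637.05 TB

71,637.05 TB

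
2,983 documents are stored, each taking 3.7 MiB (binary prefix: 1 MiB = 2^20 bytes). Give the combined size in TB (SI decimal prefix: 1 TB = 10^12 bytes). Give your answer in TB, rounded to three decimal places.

Total = 2,983 × 3.7 MiB = 11037.1 MiB
= 11037.1 × 1,048,576 bytes = 11,573,238,169.6 bytes
1 TB = 1,000,000,000,000 bytes
11,573,238,169.6 / 1,000,000,000,000 = 0.012 TB

0.012 TB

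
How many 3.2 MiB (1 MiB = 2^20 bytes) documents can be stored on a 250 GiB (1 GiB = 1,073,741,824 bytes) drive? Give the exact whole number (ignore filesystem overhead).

80,000

Capacity: 250 GiB = 268,435,456,000 bytes
Per item: 3.2 MiB = 3,355,443.2 bytes
⌊268,435,456,000 / 3,355,443.2⌋ = 80,000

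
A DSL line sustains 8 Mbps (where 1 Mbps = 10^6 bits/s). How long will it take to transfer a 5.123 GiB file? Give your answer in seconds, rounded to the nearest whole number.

5.123 GiB = 5,500,779,364.352 bytes = 44,006,234,914.816 bits
8 Mbps = 8,000,000 bits/s
time = 44,006,234,914.816 / 8,000,000 = 5,501 s

5,501 seconds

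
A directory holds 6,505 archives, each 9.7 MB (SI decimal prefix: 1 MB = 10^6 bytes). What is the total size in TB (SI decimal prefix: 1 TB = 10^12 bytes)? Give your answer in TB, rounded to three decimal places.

Total = 6,505 × 9.7 MB = 63098.5 MB
= 63098.5 × 1,000,000 bytes = 63,098,500,000 bytes
1 TB = 1,000,000,000,000 bytes
63,098,500,000 / 1,000,000,000,000 = 0.063 TB

0.063 TB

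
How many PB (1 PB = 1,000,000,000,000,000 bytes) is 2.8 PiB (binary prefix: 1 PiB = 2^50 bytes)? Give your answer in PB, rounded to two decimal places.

2.8 PiB = 2.8 × 2^50 bytes = 3,152,519,739,159,347.2 bytes
1 PB = 10^15 bytes = 1,000,000,000,000,000 bytes
3,152,519,739,159,347.2 / 1,000,000,000,000,000 = 3.15 PB

3.15 PB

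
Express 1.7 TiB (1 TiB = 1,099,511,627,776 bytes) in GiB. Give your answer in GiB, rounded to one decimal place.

1.7 TiB = 1.7 × 2^40 bytes = 1,869,169,767,219.2 bytes
1 GiB = 2^30 bytes = 1,073,741,824 bytes
1,869,169,767,219.2 / 1,073,741,824 = 1,740.8 GiB

1,740.8 GiB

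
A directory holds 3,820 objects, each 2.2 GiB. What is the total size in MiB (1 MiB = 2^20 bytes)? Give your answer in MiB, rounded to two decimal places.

8,605,696.00 MiB

Total = 3,820 × 2.2 GiB = 8404 GiB
= 8404 × 1,073,741,824 bytes = 9,023,726,288,896 bytes
1 MiB = 1,048,576 bytes
9,023,726,288,896 / 1,048,576 = 8,605,696.00 MiB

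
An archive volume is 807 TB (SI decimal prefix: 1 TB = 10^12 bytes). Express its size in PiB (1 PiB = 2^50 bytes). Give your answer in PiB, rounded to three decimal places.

0.717 PiB

807 TB = 807 × 10^12 bytes = 807,000,000,000,000 bytes
1 PiB = 1,125,899,906,842,624 bytes
807,000,000,000,000 / 1,125,899,906,842,624 = 0.717 PiB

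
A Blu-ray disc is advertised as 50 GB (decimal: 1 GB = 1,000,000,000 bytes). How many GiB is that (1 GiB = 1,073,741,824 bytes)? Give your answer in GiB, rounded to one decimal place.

46.6 GiB

50 GB × 1,000,000,000 bytes/GB = 50,000,000,000 bytes
1 GiB = 1,073,741,824 bytes
50,000,000,000 / 1,073,741,824 = 46.6 GiB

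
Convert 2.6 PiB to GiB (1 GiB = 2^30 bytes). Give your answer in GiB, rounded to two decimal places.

2,726,297.60 GiB

2.6 PiB = 2.6 × 2^50 bytes = 2,927,339,757,790,822.4 bytes
1 GiB = 1,073,741,824 bytes
2,927,339,757,790,822.4 / 1,073,741,824 = 2,726,297.60 GiB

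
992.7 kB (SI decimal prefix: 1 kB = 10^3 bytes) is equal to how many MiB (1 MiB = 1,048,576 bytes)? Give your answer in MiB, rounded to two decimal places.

992.7 kB = 992.7 × 10^3 bytes = 992,700 bytes
1 MiB = 1,048,576 bytes
992,700 / 1,048,576 = 0.95 MiB

0.95 MiB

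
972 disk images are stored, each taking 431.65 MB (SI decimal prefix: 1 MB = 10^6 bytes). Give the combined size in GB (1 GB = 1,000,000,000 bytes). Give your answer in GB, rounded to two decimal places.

Total = 972 × 431.65 MB = 419563.8 MB
= 419563.8 × 1,000,000 bytes = 419,563,800,000 bytes
1 GB = 1,000,000,000 bytes
419,563,800,000 / 1,000,000,000 = 419.56 GB

419.56 GB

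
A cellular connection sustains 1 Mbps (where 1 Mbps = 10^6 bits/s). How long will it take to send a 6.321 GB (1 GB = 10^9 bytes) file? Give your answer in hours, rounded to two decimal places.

14.05 hours

6.321 GB = 6,321,000,000 bytes = 50,568,000,000 bits
1 Mbps = 1,000,000 bits/s
time = 50,568,000,000 / 1,000,000 = 50,568.0000 s
50,568.0000 s / 3600 = 14.05 hours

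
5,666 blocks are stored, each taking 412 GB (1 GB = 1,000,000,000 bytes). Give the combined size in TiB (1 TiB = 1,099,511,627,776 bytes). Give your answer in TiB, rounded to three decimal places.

Total = 5,666 × 412 GB = 2,334,392 GB
= 2,334,392 × 1,000,000,000 bytes = 2,334,392,000,000,000 bytes
1 TiB = 1,099,511,627,776 bytes
2,334,392,000,000,000 / 1,099,511,627,776 = 2,123.117 TiB

2,123.117 TiB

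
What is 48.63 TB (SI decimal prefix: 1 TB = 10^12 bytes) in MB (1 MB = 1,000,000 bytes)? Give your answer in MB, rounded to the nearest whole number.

48.63 TB = 48.63 × 10^12 bytes = 48,630,000,000,000 bytes
1 MB = 1,000,000 bytes
48,630,000,000,000 / 1,000,000 = 48,630,000 MB

48,630,000 MB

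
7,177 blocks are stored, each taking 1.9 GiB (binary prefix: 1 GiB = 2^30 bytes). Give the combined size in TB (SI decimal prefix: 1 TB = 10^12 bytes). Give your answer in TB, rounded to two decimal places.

14.64 TB

Total = 7,177 × 1.9 GiB = 13636.3 GiB
= 13636.3 × 1,073,741,824 bytes = 14,641,865,634,611.2 bytes
1 TB = 1,000,000,000,000 bytes
14,641,865,634,611.2 / 1,000,000,000,000 = 14.64 TB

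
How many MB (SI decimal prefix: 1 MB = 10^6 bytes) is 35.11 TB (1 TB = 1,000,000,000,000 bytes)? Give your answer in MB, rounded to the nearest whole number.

35,110,000 MB

35.11 TB × 1,000,000,000,000 bytes/TB = 35,110,000,000,000 bytes
1 MB = 10^6 bytes = 1,000,000 bytes
35,110,000,000,000 / 1,000,000 = 35,110,000 MB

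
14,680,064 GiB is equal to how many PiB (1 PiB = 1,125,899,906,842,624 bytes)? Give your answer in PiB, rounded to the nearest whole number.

14,680,064 GiB = 14,680,064 × 2^30 bytes = 15,762,598,695,796,736 bytes
1 PiB = 2^50 bytes = 1,125,899,906,842,624 bytes
15,762,598,695,796,736 / 1,125,899,906,842,624 = 14 PiB

14 PiB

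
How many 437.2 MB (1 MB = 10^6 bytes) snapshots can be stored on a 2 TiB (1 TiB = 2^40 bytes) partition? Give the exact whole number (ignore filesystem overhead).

Capacity: 2 TiB = 2,199,023,255,552 bytes
Per item: 437.2 MB = 437,200,000 bytes
⌊2,199,023,255,552 / 437,200,000⌋ = 5,029

5,029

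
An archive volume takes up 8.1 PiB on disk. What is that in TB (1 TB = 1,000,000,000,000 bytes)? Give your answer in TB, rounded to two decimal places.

9,119.79 TB

8.1 PiB = 8.1 × 2^50 bytes = 9,119,789,245,425,254.4 bytes
1 TB = 1,000,000,000,000 bytes
9,119,789,245,425,254.4 / 1,000,000,000,000 = 9,119.79 TB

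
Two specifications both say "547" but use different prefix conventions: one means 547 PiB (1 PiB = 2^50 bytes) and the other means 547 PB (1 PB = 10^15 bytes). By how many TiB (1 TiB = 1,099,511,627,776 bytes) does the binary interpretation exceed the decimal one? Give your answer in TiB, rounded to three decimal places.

547 PiB = 547 × 1,125,899,906,842,624 = 615,867,249,042,915,328 bytes
547 PB = 547 × 1,000,000,000,000,000 = 547,000,000,000,000,000 bytes
difference = 68,867,249,042,915,328 bytes
68,867,249,042,915,328 / 1,099,511,627,776 = 62,634.398 TiB

62,634.398 TiB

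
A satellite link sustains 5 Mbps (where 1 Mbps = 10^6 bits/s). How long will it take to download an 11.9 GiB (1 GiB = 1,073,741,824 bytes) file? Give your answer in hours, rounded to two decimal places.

5.68 hours

11.9 GiB = 12,777,527,705.6 bytes = 102,220,221,644.8 bits
5 Mbps = 5,000,000 bits/s
time = 102,220,221,644.8 / 5,000,000 = 20,444.0443 s
20,444.0443 s / 3600 = 5.68 hours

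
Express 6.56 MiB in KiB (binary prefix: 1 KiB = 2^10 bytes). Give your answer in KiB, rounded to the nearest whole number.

6.56 MiB = 6.56 × 2^20 bytes = 6,878,658.56 bytes
1 KiB = 2^10 bytes = 1,024 bytes
6,878,658.56 / 1,024 = 6,717 KiB

6,717 KiB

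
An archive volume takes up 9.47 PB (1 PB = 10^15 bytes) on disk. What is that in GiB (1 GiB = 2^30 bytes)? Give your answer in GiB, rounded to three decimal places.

8,819,624.782 GiB

9.47 PB × 1,000,000,000,000,000 bytes/PB = 9,470,000,000,000,000 bytes
1 GiB = 2^30 bytes = 1,073,741,824 bytes
9,470,000,000,000,000 / 1,073,741,824 = 8,819,624.782 GiB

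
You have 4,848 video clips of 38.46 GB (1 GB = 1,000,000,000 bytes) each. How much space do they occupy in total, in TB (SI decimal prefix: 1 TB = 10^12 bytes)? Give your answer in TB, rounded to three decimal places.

Total = 4,848 × 38.46 GB = 186454.08 GB
= 186454.08 × 1,000,000,000 bytes = 186,454,080,000,000 bytes
1 TB = 1,000,000,000,000 bytes
186,454,080,000,000 / 1,000,000,000,000 = 186.454 TB

186.454 TB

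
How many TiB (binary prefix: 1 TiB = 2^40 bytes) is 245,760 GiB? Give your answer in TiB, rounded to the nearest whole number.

245,760 GiB = 245,760 × 2^30 bytes = 263,882,790,666,240 bytes
1 TiB = 2^40 bytes = 1,099,511,627,776 bytes
263,882,790,666,240 / 1,099,511,627,776 = 240 TiB

240 TiB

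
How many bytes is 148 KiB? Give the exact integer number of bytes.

148 × 1,024 = 151,552 bytes  (1 KiB = 2^10 bytes)

151,552 bytes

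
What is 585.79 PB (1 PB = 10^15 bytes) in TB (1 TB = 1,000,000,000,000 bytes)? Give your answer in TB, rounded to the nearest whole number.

585.79 PB × 1,000,000,000,000,000 bytes/PB = 585,790,000,000,000,000 bytes
1 TB = 1,000,000,000,000 bytes
585,790,000,000,000,000 / 1,000,000,000,000 = 585,790 TB

585,790 TB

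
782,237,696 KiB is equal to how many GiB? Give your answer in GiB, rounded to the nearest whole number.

782,237,696 KiB × 1,024 bytes/KiB = 801,011,400,704 bytes
1 GiB = 1,073,741,824 bytes
801,011,400,704 / 1,073,741,824 = 746 GiB

746 GiB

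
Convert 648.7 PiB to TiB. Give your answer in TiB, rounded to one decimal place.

664,268.8 TiB

648.7 PiB = 648.7 × 2^50 bytes = 730,371,269,568,810,188.8 bytes
1 TiB = 2^40 bytes = 1,099,511,627,776 bytes
730,371,269,568,810,188.8 / 1,099,511,627,776 = 664,268.8 TiB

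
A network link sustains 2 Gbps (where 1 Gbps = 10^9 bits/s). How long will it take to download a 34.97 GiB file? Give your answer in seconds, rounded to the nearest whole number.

150 seconds

34.97 GiB = 37,548,751,585.28 bytes = 300,390,012,682.24 bits
2 Gbps = 2,000,000,000 bits/s
time = 300,390,012,682.24 / 2,000,000,000 = 150 s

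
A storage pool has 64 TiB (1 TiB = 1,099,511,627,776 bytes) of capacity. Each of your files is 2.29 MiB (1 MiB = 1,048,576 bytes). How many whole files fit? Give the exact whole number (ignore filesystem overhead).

29,305,180

Capacity: 64 TiB = 70,368,744,177,664 bytes
Per item: 2.29 MiB = 2,401,239.04 bytes
⌊70,368,744,177,664 / 2,401,239.04⌋ = 29,305,180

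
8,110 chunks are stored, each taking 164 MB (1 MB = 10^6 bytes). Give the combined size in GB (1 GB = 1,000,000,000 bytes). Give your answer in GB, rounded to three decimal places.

Total = 8,110 × 164 MB = 1,330,040 MB
= 1,330,040 × 1,000,000 bytes = 1,330,040,000,000 bytes
1 GB = 1,000,000,000 bytes
1,330,040,000,000 / 1,000,000,000 = 1,330.040 GB

1,330.040 GB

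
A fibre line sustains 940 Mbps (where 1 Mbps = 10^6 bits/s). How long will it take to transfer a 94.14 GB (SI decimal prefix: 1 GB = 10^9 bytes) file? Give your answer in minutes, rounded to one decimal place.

13.4 minutes

94.14 GB = 94,140,000,000 bytes = 753,120,000,000 bits
940 Mbps = 940,000,000 bits/s
time = 753,120,000,000 / 940,000,000 = 801.19 s
801.19 s / 60 = 13.4 minutes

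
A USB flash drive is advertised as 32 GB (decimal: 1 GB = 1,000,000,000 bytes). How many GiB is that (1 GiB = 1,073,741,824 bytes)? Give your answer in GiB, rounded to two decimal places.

32 GB = 32 × 10^9 bytes = 32,000,000,000 bytes
1 GiB = 2^30 bytes = 1,073,741,824 bytes
32,000,000,000 / 1,073,741,824 = 29.80 GiB

29.80 GiB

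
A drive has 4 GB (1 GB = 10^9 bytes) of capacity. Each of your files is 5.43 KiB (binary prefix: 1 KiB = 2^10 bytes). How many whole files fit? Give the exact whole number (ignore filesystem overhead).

Capacity: 4 GB = 4,000,000,000 bytes
Per item: 5.43 KiB = 5,560.32 bytes
⌊4,000,000,000 / 5,560.32⌋ = 719,383

719,383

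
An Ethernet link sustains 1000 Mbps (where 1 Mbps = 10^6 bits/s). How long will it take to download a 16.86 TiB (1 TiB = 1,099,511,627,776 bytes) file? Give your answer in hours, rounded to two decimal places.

16.86 TiB = 18,537,766,044,303.36 bytes = 148,302,128,354,426.88 bits
1000 Mbps = 1,000,000,000 bits/s
time = 148,302,128,354,426.88 / 1,000,000,000 = 148,302.1284 s
148,302.1284 s / 3600 = 41.20 hours

41.20 hours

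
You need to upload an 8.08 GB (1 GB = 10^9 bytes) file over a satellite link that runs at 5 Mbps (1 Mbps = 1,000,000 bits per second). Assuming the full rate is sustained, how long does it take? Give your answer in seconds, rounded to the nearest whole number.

12,928 seconds

8.08 GB = 8,080,000,000 bytes = 64,640,000,000 bits
5 Mbps = 5,000,000 bits/s
time = 64,640,000,000 / 5,000,000 = 12,928 s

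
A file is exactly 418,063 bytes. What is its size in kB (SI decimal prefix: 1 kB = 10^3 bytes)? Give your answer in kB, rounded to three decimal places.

418,063 bytes given.
1 kB = 1,000 bytes
418,063 / 1,000 = 418.063 kB

418.063 kB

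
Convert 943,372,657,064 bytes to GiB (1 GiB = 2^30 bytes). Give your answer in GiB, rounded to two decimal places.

943,372,657,064 bytes given.
1 GiB = 1,073,741,824 bytes
943,372,657,064 / 1,073,741,824 = 878.58 GiB

878.58 GiB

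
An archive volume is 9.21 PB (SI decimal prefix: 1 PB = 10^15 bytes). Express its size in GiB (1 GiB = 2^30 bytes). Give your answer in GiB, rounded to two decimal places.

8,577,480.91 GiB

9.21 PB × 1,000,000,000,000,000 bytes/PB = 9,210,000,000,000,000 bytes
1 GiB = 2^30 bytes = 1,073,741,824 bytes
9,210,000,000,000,000 / 1,073,741,824 = 8,577,480.91 GiB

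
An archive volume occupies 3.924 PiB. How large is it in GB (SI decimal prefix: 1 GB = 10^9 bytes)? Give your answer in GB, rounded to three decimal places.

3.924 PiB × 1,125,899,906,842,624 bytes/PiB = 4,418,031,234,450,456.576 bytes
1 GB = 1,000,000,000 bytes
4,418,031,234,450,456.576 / 1,000,000,000 = 4,418,031.234 GB

4,418,031.234 GB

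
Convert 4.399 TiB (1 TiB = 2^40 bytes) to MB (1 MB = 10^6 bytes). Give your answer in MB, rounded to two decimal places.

4,836,751.65 MB

4.399 TiB = 4.399 × 2^40 bytes = 4,836,751,650,586.624 bytes
1 MB = 10^6 bytes = 1,000,000 bytes
4,836,751,650,586.624 / 1,000,000 = 4,836,751.65 MB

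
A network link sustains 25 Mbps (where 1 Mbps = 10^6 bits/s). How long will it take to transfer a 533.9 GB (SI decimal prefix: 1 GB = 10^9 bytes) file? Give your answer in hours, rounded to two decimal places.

533.9 GB = 533,900,000,000 bytes = 4,271,200,000,000 bits
25 Mbps = 25,000,000 bits/s
time = 4,271,200,000,000 / 25,000,000 = 170,848.0000 s
170,848.0000 s / 3600 = 47.46 hours

47.46 hours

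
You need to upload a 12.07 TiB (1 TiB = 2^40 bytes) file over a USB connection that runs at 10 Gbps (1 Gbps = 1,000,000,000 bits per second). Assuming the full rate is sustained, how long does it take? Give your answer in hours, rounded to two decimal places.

2.95 hours

12.07 TiB = 13,271,105,347,256.32 bytes = 106,168,842,778,050.56 bits
10 Gbps = 10,000,000,000 bits/s
time = 106,168,842,778,050.56 / 10,000,000,000 = 10,616.8843 s
10,616.8843 s / 3600 = 2.95 hours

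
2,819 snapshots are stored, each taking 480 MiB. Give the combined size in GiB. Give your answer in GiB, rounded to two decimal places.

1,321.41 GiB

Total = 2,819 × 480 MiB = 1,353,120 MiB
= 1,353,120 × 1,048,576 bytes = 1,418,849,157,120 bytes
1 GiB = 1,073,741,824 bytes
1,418,849,157,120 / 1,073,741,824 = 1,321.41 GiB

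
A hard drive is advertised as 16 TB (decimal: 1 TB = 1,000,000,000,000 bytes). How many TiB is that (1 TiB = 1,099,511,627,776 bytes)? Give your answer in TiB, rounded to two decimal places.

16 TB = 16 × 10^12 bytes = 16,000,000,000,000 bytes
1 TiB = 2^40 bytes = 1,099,511,627,776 bytes
16,000,000,000,000 / 1,099,511,627,776 = 14.55 TiB

14.55 TiB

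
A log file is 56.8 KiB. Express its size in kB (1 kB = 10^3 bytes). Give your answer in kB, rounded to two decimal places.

56.8 KiB × 1,024 bytes/KiB = 58,163.2 bytes
1 kB = 10^3 bytes = 1,000 bytes
58,163.2 / 1,000 = 58.16 kB

58.16 kB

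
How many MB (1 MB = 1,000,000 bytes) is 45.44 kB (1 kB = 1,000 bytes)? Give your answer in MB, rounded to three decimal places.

0.045 MB

45.44 kB = 45.44 × 10^3 bytes = 45,440 bytes
1 MB = 1,000,000 bytes
45,440 / 1,000,000 = 0.045 MB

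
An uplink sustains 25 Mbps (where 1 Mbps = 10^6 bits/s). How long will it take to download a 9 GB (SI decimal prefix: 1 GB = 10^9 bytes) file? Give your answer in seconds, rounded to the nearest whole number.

2,880 seconds

9 GB = 9,000,000,000 bytes = 72,000,000,000 bits
25 Mbps = 25,000,000 bits/s
time = 72,000,000,000 / 25,000,000 = 2,880 s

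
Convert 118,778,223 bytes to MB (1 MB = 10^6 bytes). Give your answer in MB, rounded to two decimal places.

118.78 MB

118,778,223 bytes given.
1 MB = 10^6 bytes = 1,000,000 bytes
118,778,223 / 1,000,000 = 118.78 MB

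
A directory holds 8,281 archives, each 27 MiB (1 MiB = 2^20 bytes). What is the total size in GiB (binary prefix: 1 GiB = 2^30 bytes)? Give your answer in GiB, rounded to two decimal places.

218.35 GiB

Total = 8,281 × 27 MiB = 223,587 MiB
= 223,587 × 1,048,576 bytes = 234,447,962,112 bytes
1 GiB = 1,073,741,824 bytes
234,447,962,112 / 1,073,741,824 = 218.35 GiB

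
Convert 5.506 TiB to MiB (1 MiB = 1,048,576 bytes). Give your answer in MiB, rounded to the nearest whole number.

5,773,459 MiB

5.506 TiB × 1,099,511,627,776 bytes/TiB = 6,053,911,022,534.656 bytes
1 MiB = 1,048,576 bytes
6,053,911,022,534.656 / 1,048,576 = 5,773,459 MiB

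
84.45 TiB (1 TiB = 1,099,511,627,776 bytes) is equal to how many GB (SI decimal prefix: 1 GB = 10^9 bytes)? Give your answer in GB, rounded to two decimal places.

84.45 TiB = 84.45 × 2^40 bytes = 92,853,756,965,683.2 bytes
1 GB = 10^9 bytes = 1,000,000,000 bytes
92,853,756,965,683.2 / 1,000,000,000 = 92,853.76 GB

92,853.76 GB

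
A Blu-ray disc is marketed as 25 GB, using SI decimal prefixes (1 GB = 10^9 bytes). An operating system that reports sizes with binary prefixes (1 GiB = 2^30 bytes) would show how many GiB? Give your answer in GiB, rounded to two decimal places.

23.28 GiB

25 GB = 25 × 10^9 bytes = 25,000,000,000 bytes
1 GiB = 2^30 bytes = 1,073,741,824 bytes
25,000,000,000 / 1,073,741,824 = 23.28 GiB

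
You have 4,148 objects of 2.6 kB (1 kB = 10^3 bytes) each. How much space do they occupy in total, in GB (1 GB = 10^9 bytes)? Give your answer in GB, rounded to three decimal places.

Total = 4,148 × 2.6 kB = 10784.8 kB
= 10784.8 × 1,000 bytes = 10,784,800 bytes
1 GB = 1,000,000,000 bytes
10,784,800 / 1,000,000,000 = 0.011 GB

0.011 GB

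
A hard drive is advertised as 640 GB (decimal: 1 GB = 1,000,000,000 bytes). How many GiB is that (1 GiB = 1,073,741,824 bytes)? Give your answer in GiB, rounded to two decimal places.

640 GB = 640 × 10^9 bytes = 640,000,000,000 bytes
1 GiB = 1,073,741,824 bytes
640,000,000,000 / 1,073,741,824 = 596.05 GiB

596.05 GiB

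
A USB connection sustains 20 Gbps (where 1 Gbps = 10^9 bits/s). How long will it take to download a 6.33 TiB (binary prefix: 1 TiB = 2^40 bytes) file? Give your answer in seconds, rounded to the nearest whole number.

2,784 seconds

6.33 TiB = 6,959,908,603,822.08 bytes = 55,679,268,830,576.64 bits
20 Gbps = 20,000,000,000 bits/s
time = 55,679,268,830,576.64 / 20,000,000,000 = 2,784 s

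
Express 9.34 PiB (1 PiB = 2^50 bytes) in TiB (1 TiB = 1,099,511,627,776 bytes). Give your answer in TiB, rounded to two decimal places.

9.34 PiB = 9.34 × 2^50 bytes = 10,515,905,129,910,108.16 bytes
1 TiB = 1,099,511,627,776 bytes
10,515,905,129,910,108.16 / 1,099,511,627,776 = 9,564.16 TiB

9,564.16 TiB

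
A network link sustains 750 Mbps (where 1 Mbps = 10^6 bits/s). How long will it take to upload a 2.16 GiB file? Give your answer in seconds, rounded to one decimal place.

24.7 seconds

2.16 GiB = 2,319,282,339.84 bytes = 18,554,258,718.72 bits
750 Mbps = 750,000,000 bits/s
time = 18,554,258,718.72 / 750,000,000 = 24.7 s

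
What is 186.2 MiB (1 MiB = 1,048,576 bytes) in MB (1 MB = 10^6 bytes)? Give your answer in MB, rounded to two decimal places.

195.24 MB

186.2 MiB × 1,048,576 bytes/MiB = 195,244,851.2 bytes
1 MB = 10^6 bytes = 1,000,000 bytes
195,244,851.2 / 1,000,000 = 195.24 MB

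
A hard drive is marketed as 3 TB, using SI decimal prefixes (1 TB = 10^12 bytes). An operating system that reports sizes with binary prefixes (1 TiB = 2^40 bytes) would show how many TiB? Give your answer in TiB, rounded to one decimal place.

3 TB = 3 × 10^12 bytes = 3,000,000,000,000 bytes
1 TiB = 1,099,511,627,776 bytes
3,000,000,000,000 / 1,099,511,627,776 = 2.7 TiB

2.7 TiB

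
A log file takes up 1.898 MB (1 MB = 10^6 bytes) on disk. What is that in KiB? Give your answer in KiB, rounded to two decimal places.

1,853.52 KiB

1.898 MB = 1.898 × 10^6 bytes = 1,898,000 bytes
1 KiB = 2^10 bytes = 1,024 bytes
1,898,000 / 1,024 = 1,853.52 KiB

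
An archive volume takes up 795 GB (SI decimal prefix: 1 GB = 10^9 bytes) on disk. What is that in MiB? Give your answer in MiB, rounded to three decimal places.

795 GB × 1,000,000,000 bytes/GB = 795,000,000,000 bytes
1 MiB = 2^20 bytes = 1,048,576 bytes
795,000,000,000 / 1,048,576 = 758,171.082 MiB

758,171.082 MiB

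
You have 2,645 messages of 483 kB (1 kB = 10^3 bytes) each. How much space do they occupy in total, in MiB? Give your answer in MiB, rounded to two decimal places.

1,218.35 MiB

Total = 2,645 × 483 kB = 1,277,535 kB
= 1,277,535 × 1,000 bytes = 1,277,535,000 bytes
1 MiB = 1,048,576 bytes
1,277,535,000 / 1,048,576 = 1,218.35 MiB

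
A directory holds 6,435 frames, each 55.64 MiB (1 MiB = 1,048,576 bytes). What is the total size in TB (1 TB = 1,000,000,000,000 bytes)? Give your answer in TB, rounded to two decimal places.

Total = 6,435 × 55.64 MiB = 358043.4 MiB
= 358043.4 × 1,048,576 bytes = 375,435,716,198.4 bytes
1 TB = 1,000,000,000,000 bytes
375,435,716,198.4 / 1,000,000,000,000 = 0.38 TB

0.38 TB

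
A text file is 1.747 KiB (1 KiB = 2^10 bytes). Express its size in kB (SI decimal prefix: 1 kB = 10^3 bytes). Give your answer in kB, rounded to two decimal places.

1.79 kB

1.747 KiB × 1,024 bytes/KiB = 1,788.928 bytes
1 kB = 10^3 bytes = 1,000 bytes
1,788.928 / 1,000 = 1.79 kB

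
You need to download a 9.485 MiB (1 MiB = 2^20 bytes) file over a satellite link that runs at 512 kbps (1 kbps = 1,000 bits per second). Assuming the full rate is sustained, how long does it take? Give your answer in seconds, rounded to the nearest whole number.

9.485 MiB = 9,945,743.36 bytes = 79,565,946.88 bits
512 kbps = 512,000 bits/s
time = 79,565,946.88 / 512,000 = 155 s

155 seconds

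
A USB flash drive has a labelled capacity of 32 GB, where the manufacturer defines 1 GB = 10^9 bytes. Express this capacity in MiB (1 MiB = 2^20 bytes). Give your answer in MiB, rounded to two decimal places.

32 GB = 32 × 10^9 bytes = 32,000,000,000 bytes
1 MiB = 1,048,576 bytes
32,000,000,000 / 1,048,576 = 30,517.58 MiB

30,517.58 MiB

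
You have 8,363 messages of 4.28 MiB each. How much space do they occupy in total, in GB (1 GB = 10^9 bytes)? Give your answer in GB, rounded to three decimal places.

Total = 8,363 × 4.28 MiB = 35793.64 MiB
= 35793.64 × 1,048,576 bytes = 37,532,351,856.64 bytes
1 GB = 1,000,000,000 bytes
37,532,351,856.64 / 1,000,000,000 = 37.532 GB

37.532 GB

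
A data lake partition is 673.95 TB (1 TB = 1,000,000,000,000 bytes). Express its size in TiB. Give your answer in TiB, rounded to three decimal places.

673.95 TB = 673.95 × 10^12 bytes = 673,950,000,000,000 bytes
1 TiB = 2^40 bytes = 1,099,511,627,776 bytes
673,950,000,000,000 / 1,099,511,627,776 = 612.954 TiB

612.954 TiB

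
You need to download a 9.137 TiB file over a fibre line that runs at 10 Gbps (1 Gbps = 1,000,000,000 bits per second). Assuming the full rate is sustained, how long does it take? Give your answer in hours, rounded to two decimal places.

9.137 TiB = 10,046,237,742,989.312 bytes = 80,369,901,943,914.496 bits
10 Gbps = 10,000,000,000 bits/s
time = 80,369,901,943,914.496 / 10,000,000,000 = 8,036.9902 s
8,036.9902 s / 3600 = 2.23 hours

2.23 hours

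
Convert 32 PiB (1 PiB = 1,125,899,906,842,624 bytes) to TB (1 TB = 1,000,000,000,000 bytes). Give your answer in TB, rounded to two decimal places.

36,028.80 TB

32 PiB = 32 × 2^50 bytes = 36,028,797,018,963,968 bytes
1 TB = 1,000,000,000,000 bytes
36,028,797,018,963,968 / 1,000,000,000,000 = 36,028.80 TB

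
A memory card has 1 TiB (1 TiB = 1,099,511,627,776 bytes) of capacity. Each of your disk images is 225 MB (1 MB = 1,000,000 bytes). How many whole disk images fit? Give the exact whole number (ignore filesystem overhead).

4,886

Capacity: 1 TiB = 1,099,511,627,776 bytes
Per item: 225 MB = 225,000,000 bytes
⌊1,099,511,627,776 / 225,000,000⌋ = 4,886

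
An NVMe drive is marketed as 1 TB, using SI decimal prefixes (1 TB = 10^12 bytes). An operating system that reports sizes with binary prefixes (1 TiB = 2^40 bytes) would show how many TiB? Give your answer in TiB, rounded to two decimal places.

1 TB = 1 × 10^12 bytes = 1,000,000,000,000 bytes
1 TiB = 1,099,511,627,776 bytes
1,000,000,000,000 / 1,099,511,627,776 = 0.91 TiB

0.91 TiB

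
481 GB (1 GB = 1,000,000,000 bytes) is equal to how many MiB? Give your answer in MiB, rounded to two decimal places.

481 GB = 481 × 10^9 bytes = 481,000,000,000 bytes
1 MiB = 1,048,576 bytes
481,000,000,000 / 1,048,576 = 458,717.35 MiB

458,717.35 MiB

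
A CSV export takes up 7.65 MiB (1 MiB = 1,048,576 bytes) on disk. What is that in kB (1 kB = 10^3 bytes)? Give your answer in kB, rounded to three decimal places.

7.65 MiB = 7.65 × 2^20 bytes = 8,021,606.4 bytes
1 kB = 1,000 bytes
8,021,606.4 / 1,000 = 8,021.606 kB

8,021.606 kB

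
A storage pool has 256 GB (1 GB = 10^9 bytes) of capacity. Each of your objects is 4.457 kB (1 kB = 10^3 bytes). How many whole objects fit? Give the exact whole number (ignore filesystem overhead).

57,437,738

Capacity: 256 GB = 256,000,000,000 bytes
Per item: 4.457 kB = 4,457 bytes
⌊256,000,000,000 / 4,457⌋ = 57,437,738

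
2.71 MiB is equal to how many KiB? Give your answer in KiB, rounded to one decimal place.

2,775.0 KiB

2.71 MiB × 1,048,576 bytes/MiB = 2,841,640.96 bytes
1 KiB = 1,024 bytes
2,841,640.96 / 1,024 = 2,775.0 KiB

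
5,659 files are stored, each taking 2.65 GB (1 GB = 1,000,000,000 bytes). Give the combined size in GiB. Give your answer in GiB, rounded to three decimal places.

13,966.439 GiB

Total = 5,659 × 2.65 GB = 14996.35 GB
= 14996.35 × 1,000,000,000 bytes = 14,996,350,000,000 bytes
1 GiB = 1,073,741,824 bytes
14,996,350,000,000 / 1,073,741,824 = 13,966.439 GiB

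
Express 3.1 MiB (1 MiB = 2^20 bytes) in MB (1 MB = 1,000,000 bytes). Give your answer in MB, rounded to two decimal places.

3.1 MiB × 1,048,576 bytes/MiB = 3,250,585.6 bytes
1 MB = 10^6 bytes = 1,000,000 bytes
3,250,585.6 / 1,000,000 = 3.25 MB

3.25 MB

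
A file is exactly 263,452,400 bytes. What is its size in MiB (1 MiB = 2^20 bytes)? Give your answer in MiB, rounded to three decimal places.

263,452,400 bytes given.
1 MiB = 2^20 bytes = 1,048,576 bytes
263,452,400 / 1,048,576 = 251.248 MiB

251.248 MiB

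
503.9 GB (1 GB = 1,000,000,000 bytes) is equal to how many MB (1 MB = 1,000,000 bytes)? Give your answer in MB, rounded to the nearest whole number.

503,900 MB

503.9 GB = 503.9 × 10^9 bytes = 503,900,000,000 bytes
1 MB = 10^6 bytes = 1,000,000 bytes
503,900,000,000 / 1,000,000 = 503,900 MB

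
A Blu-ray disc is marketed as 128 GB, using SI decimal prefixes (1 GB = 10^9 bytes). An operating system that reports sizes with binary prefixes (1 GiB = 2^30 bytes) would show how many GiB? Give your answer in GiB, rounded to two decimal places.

119.21 GiB

128 GB = 128 × 10^9 bytes = 128,000,000,000 bytes
1 GiB = 1,073,741,824 bytes
128,000,000,000 / 1,073,741,824 = 119.21 GiB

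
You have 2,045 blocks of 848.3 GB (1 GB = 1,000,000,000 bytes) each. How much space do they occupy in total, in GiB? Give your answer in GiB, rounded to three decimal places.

Total = 2,045 × 848.3 GB = 1734773.5 GB
= 1734773.5 × 1,000,000,000 bytes = 1,734,773,500,000,000 bytes
1 GiB = 1,073,741,824 bytes
1,734,773,500,000,000 / 1,073,741,824 = 1,615,633.722 GiB

1,615,633.722 GiB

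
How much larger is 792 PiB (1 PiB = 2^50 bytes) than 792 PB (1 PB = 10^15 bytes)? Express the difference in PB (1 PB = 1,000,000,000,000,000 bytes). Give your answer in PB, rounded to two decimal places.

99.71 PB

792 PiB = 792 × 1,125,899,906,842,624 = 891,712,726,219,358,208 bytes
792 PB = 792 × 1,000,000,000,000,000 = 792,000,000,000,000,000 bytes
difference = 99,712,726,219,358,208 bytes
99,712,726,219,358,208 / 1,000,000,000,000,000 = 99.71 PB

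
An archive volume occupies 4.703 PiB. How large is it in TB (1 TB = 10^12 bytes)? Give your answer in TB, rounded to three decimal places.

5,295.107 TB

4.703 PiB = 4.703 × 2^50 bytes = 5,295,107,261,880,860.672 bytes
1 TB = 1,000,000,000,000 bytes
5,295,107,261,880,860.672 / 1,000,000,000,000 = 5,295.107 TB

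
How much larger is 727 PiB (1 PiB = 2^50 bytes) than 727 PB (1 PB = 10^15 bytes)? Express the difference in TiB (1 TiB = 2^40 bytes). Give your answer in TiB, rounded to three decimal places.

727 PiB = 727 × 1,125,899,906,842,624 = 818,529,232,274,587,648 bytes
727 PB = 727 × 1,000,000,000,000,000 = 727,000,000,000,000,000 bytes
difference = 91,529,232,274,587,648 bytes
91,529,232,274,587,648 / 1,099,511,627,776 = 83,245.352 TiB

83,245.352 TiB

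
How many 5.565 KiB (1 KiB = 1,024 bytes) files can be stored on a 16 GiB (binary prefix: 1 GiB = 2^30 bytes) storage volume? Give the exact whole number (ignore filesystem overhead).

3,014,773

Capacity: 16 GiB = 17,179,869,184 bytes
Per item: 5.565 KiB = 5,698.56 bytes
⌊17,179,869,184 / 5,698.56⌋ = 3,014,773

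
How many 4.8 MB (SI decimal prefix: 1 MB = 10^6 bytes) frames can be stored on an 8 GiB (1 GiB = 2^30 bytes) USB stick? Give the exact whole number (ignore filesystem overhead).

1,789

Capacity: 8 GiB = 8,589,934,592 bytes
Per item: 4.8 MB = 4,800,000 bytes
⌊8,589,934,592 / 4,800,000⌋ = 1,789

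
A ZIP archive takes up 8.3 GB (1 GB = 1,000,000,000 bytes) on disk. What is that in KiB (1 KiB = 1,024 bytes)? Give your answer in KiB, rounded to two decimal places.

8.3 GB × 1,000,000,000 bytes/GB = 8,300,000,000 bytes
1 KiB = 1,024 bytes
8,300,000,000 / 1,024 = 8,105,468.75 KiB

8,105,468.75 KiB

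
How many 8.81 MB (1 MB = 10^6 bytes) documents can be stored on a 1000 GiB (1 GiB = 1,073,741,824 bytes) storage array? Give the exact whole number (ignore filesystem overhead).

Capacity: 1000 GiB = 1,073,741,824,000 bytes
Per item: 8.81 MB = 8,810,000 bytes
⌊1,073,741,824,000 / 8,810,000⌋ = 121,877

121,877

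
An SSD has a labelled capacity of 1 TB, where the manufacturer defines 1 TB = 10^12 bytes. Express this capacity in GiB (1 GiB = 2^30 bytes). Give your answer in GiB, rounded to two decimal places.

1 TB = 1 × 10^12 bytes = 1,000,000,000,000 bytes
1 GiB = 2^30 bytes = 1,073,741,824 bytes
1,000,000,000,000 / 1,073,741,824 = 931.32 GiB

931.32 GiB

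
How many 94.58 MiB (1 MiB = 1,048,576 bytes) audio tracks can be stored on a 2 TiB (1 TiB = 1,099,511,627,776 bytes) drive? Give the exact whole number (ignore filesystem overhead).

Capacity: 2 TiB = 2,199,023,255,552 bytes
Per item: 94.58 MiB = 99,174,318.08 bytes
⌊2,199,023,255,552 / 99,174,318.08⌋ = 22,173

22,173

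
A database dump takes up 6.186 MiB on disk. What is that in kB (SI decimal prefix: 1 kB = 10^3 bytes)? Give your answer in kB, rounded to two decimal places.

6.186 MiB × 1,048,576 bytes/MiB = 6,486,491.136 bytes
1 kB = 10^3 bytes = 1,000 bytes
6,486,491.136 / 1,000 = 6,486.49 kB

6,486.49 kB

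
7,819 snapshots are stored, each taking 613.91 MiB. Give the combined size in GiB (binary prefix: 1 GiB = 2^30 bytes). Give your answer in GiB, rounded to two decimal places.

Total = 7,819 × 613.91 MiB = 4800162.29 MiB
= 4800162.29 × 1,048,576 bytes = 5,033,334,973,399.04 bytes
1 GiB = 1,073,741,824 bytes
5,033,334,973,399.04 / 1,073,741,824 = 4,687.66 GiB

4,687.66 GiB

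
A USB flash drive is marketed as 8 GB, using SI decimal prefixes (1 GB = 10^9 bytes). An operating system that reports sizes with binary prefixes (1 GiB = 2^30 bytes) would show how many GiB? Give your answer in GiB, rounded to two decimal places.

7.45 GiB

8 GB = 8 × 10^9 bytes = 8,000,000,000 bytes
1 GiB = 1,073,741,824 bytes
8,000,000,000 / 1,073,741,824 = 7.45 GiB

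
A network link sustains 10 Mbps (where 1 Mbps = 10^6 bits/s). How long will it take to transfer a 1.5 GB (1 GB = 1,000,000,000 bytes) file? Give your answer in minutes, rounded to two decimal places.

1.5 GB = 1,500,000,000 bytes = 12,000,000,000 bits
10 Mbps = 10,000,000 bits/s
time = 12,000,000,000 / 10,000,000 = 1,200.000 s
1,200.000 s / 60 = 20.00 minutes

20.00 minutes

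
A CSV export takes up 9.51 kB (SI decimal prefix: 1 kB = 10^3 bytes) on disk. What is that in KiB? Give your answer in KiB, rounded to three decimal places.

9.287 KiB

9.51 kB = 9.51 × 10^3 bytes = 9,510 bytes
1 KiB = 2^10 bytes = 1,024 bytes
9,510 / 1,024 = 9.287 KiB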